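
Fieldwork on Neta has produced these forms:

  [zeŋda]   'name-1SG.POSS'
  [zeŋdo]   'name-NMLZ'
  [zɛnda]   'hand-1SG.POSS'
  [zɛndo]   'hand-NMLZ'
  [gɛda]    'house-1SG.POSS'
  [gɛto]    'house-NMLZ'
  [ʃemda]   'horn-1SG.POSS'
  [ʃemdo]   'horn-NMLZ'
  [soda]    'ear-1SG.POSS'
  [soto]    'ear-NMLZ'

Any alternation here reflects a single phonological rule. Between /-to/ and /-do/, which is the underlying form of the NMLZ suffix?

/-to/

The NMLZ suffix surfaces as [-do] and [-to], depending on the final segment of the stem.
The 1SG.POSS suffix, which begins with [d], is invariant after every stem; so [d] is not altered by any rule here.
So the underlying form is /-to/, and voiceless stops become voiced after a nasal.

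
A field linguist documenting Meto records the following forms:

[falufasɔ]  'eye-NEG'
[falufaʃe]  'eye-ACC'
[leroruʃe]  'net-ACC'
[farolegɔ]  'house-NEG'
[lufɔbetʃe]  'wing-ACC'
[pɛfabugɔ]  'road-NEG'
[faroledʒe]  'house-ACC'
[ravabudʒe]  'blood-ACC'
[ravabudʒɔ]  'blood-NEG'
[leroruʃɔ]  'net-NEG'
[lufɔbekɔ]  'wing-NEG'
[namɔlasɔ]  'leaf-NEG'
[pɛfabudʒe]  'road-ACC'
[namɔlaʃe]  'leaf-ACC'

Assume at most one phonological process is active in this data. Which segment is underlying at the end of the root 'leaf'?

In [namɔlaʃe] and [namɔlasɔ] the final segment of 'leaf' alternates: [ʃ] ~ [s].
The stem 'net' ([leroruʃe], [leroruʃɔ]) shows [ʃ] unchanged in both environments, so [ʃ] cannot be basic with [s] derived before the NEG suffix.
The alternation reflects palatalization before a front vowel: /k/, /g/ and /s/ become palato-alveolar [tʃ], [dʒ] and [ʃ] before a front vowel. /s/ is underlying.

/s/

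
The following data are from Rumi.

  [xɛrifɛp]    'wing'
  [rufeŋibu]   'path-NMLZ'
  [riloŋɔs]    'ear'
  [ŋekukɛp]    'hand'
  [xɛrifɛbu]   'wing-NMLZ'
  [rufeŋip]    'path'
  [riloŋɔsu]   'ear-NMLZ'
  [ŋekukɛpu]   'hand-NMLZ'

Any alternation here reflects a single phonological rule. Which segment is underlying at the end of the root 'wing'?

/b/

The root 'wing' surfaces as [xɛrifɛbu] and [xɛrifɛp], with a stem-final [b] ~ [p] alternation.
If /p/ were underlying and a rule turned it into [b] before the NMLZ suffix, 'hand' would also alternate; but it has [p] in both [ŋekukɛpu] and [ŋekukɛp].
So /b/ is underlying, and a rule of word-final obstruent devoicing — voiced obstruents become voiceless word-finally — gives [p].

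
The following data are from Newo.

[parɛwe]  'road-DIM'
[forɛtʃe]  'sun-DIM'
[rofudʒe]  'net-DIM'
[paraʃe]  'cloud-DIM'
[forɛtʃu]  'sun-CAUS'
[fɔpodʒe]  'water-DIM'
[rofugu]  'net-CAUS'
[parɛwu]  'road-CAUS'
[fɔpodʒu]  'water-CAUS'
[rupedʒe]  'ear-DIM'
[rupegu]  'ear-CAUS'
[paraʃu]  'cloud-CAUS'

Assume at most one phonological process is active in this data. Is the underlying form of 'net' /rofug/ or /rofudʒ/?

/rofug/

In [rofugu] and [rofudʒe] the final segment of 'net' alternates: [g] ~ [dʒ].
Compare 'water', with invariant [dʒ] in [fɔpodʒu] and [fɔpodʒe]: an analysis with underlying /dʒ/ and a rule producing [g] before the CAUS suffix would wrongly predict alternation here too.
The alternation reflects palatalization before a front vowel: /g/ becomes palato-alveolar [dʒ] before a front vowel. /g/ is underlying.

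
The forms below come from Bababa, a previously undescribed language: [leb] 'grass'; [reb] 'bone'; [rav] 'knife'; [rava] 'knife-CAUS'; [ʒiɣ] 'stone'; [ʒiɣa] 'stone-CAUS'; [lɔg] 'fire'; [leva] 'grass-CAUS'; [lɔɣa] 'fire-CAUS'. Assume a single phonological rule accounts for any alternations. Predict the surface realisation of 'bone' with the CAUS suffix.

'grass' shows [b] ~ [v] at the end of the stem ([leb] vs [leva]).
But 'knife' keeps [v] in both environments ([rav], [rava]), so there is no rule changing /v/ to [b] in isolation.
So /b/ is underlying, and a rule of intervocalic spirantization — voiced stops become fricatives between vowels — gives [v].
From [reb] the stem 'bone' is /reb/; between vowels this yields [reva].

[reva]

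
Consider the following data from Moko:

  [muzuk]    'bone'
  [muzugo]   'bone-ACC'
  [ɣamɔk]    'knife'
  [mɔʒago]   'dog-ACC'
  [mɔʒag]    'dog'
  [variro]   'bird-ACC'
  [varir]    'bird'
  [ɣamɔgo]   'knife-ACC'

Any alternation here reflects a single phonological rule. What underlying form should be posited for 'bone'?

/muzuk/

The root 'bone' surfaces as [muzugo] and [muzuk], with a stem-final [g] ~ [k] alternation.
The stem 'dog' ([mɔʒago], [mɔʒag]) shows [g] unchanged in both environments, so [g] cannot be basic with [k] derived in isolation.
The underlying segment must be /k/; voiceless stops become voiced between vowels, yielding [g] there.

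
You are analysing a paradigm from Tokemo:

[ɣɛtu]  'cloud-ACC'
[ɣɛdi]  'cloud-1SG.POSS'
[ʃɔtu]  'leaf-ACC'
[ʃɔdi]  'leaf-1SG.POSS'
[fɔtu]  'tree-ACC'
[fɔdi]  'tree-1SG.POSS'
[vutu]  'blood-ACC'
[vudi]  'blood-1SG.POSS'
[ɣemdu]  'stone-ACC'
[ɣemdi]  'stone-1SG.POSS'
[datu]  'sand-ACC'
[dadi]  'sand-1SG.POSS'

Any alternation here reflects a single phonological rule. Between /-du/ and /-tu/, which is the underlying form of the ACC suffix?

/-tu/

The ACC morpheme has two allomorphs, [-du] and [-tu].
By contrast the 1SG.POSS suffix keeps its initial [d] throughout — that segment must be underlying.
So the underlying form is /-tu/, and voiceless stops become voiced after a nasal.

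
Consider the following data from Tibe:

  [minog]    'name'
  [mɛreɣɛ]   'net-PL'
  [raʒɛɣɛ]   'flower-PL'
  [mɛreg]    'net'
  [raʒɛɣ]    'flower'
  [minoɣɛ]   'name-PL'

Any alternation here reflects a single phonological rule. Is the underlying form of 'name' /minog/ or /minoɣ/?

/minog/

In [minog] and [minoɣɛ] the final segment of 'name' alternates: [g] ~ [ɣ].
But 'flower' keeps [ɣ] in both environments ([raʒɛɣ], [raʒɛɣɛ]), so there is no rule changing /ɣ/ to [g] in isolation.
The alternation reflects intervocalic spirantization: voiced stops become fricatives between vowels. /g/ is underlying.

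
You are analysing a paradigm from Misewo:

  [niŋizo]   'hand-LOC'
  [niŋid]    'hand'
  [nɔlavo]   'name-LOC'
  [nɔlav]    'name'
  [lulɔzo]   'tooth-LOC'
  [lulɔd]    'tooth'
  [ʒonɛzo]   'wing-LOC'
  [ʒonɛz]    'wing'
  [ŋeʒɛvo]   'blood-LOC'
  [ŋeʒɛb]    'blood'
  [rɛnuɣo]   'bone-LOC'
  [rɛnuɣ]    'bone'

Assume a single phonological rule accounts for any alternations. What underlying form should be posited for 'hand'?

/niŋid/

The stem for 'hand' ends in [z] in [niŋizo] but [d] in [niŋid].
But 'wing' keeps [z] in both environments ([ʒonɛzo], [ʒonɛz]), so there is no rule changing /z/ to [d] in isolation.
The underlying segment must be /d/; voiced stops become fricatives between vowels, yielding [z] there.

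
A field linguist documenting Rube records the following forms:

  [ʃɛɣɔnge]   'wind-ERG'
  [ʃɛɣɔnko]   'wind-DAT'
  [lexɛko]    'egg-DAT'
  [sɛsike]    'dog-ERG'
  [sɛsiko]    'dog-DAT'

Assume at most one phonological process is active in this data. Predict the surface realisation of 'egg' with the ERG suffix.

The ERG suffix surfaces as [-ge] and [-ke], depending on the final segment of the stem.
The DAT suffix, which begins with [k], is invariant after every stem; so [k] is not altered by any rule here.
So the underlying form is /-ge/, and voiced stops become voiceless after a vowel.
After 'egg', which ends in a vowel, the suffix surfaces as [-ke], giving [lexɛke].

[lexɛke]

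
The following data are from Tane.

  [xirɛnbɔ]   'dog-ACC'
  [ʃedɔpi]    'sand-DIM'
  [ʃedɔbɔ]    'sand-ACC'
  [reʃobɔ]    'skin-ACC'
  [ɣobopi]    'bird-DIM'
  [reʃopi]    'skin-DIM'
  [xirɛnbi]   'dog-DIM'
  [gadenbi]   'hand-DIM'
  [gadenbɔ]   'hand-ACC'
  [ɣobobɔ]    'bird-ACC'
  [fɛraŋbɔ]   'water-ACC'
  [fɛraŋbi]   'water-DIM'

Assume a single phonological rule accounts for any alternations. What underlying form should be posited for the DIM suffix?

/-pi/

The DIM suffix surfaces as [-bi] and [-pi], depending on the final segment of the stem.
The ACC suffix, which begins with [b], is invariant after every stem; so [b] is not altered by any rule here.
So the underlying form is /-pi/, and voiceless stops become voiced after a nasal.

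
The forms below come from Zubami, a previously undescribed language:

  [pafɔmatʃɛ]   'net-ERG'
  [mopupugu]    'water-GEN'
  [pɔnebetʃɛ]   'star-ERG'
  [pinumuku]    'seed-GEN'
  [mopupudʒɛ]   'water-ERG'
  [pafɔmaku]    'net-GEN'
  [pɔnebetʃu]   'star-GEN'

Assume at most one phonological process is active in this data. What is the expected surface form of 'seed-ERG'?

'net' shows [k] ~ [tʃ] at the end of the stem ([pafɔmaku] vs [pafɔmatʃɛ]).
But 'star' keeps [tʃ] in both environments ([pɔnebetʃu], [pɔnebetʃɛ]), so there is no rule changing /tʃ/ to [k] before the GEN suffix.
So /k/ is underlying, and a rule of palatalization before a front vowel — /k/ and /g/ become palato-alveolar [tʃ] and [dʒ] before a front vowel — gives [tʃ].
The one attested form of 'seed', [pinumuku], shows underlying /pinumuk/. Applying the same rule before a front vowel gives [pinumutʃɛ].

[pinumutʃɛ]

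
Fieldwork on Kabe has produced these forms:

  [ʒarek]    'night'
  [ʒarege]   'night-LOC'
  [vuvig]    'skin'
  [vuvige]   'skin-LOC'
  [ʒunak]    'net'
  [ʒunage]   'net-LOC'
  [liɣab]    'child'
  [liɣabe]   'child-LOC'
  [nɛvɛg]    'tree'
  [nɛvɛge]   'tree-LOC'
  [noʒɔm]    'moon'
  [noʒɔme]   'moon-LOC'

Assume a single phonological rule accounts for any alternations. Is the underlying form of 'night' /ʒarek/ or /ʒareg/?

/ʒarek/

'night' shows [k] ~ [g] at the end of the stem ([ʒarek] vs [ʒarege]).
The stem 'tree' ([nɛvɛg], [nɛvɛge]) shows [g] unchanged in both environments, so [g] cannot be basic with [k] derived in isolation.
So /k/ is underlying, and a rule of intervocalic voicing — voiceless stops become voiced between vowels — gives [g].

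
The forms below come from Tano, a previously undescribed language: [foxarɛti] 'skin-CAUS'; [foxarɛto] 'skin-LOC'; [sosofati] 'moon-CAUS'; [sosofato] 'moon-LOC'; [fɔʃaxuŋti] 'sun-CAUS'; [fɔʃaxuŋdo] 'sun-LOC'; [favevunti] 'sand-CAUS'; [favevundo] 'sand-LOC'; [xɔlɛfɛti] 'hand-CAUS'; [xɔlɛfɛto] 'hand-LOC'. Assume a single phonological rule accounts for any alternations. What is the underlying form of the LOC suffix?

The LOC suffix surfaces as [-do] and [-to], depending on the final segment of the stem.
The CAUS suffix, which begins with [t], is invariant after every stem; so [t] is not altered by any rule here.
The LOC suffix is therefore /-do/ underlyingly, with post-vocalic devoicing: voiced stops become voiceless after a vowel.

/-do/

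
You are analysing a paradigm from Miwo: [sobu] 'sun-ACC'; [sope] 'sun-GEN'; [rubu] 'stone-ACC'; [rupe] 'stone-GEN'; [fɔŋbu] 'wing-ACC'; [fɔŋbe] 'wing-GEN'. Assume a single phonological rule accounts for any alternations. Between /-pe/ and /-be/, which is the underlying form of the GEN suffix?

/-pe/

The GEN suffix surfaces as [-be] and [-pe], depending on the final segment of the stem.
The ACC suffix, which begins with [b], is invariant after every stem; so [b] is not altered by any rule here.
So the underlying form is /-pe/, and voiceless stops become voiced after a nasal.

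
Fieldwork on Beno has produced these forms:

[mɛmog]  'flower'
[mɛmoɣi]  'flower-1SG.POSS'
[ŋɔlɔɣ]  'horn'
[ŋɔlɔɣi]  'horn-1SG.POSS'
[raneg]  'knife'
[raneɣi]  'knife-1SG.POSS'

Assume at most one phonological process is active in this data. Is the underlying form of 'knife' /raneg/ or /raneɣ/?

In [raneg] and [raneɣi] the final segment of 'knife' alternates: [g] ~ [ɣ].
The stem 'horn' ([ŋɔlɔɣ], [ŋɔlɔɣi]) shows [ɣ] unchanged in both environments, so [ɣ] cannot be basic with [g] derived in isolation.
Therefore /g/ is basic and [ɣ] is derived by intervocalic spirantization (voiced stops become fricatives between vowels).

/raneg/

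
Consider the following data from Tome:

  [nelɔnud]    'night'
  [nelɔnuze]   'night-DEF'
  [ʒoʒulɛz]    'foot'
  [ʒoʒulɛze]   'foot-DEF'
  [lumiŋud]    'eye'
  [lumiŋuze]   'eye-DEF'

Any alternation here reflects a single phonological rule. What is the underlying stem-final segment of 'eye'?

/d/

In [lumiŋud] and [lumiŋuze] the final segment of 'eye' alternates: [d] ~ [z].
But 'foot' keeps [z] in both environments ([ʒoʒulɛz], [ʒoʒulɛze]), so there is no rule changing /z/ to [d] in isolation.
The underlying segment must be /d/; voiced stops become fricatives between vowels, yielding [z] there.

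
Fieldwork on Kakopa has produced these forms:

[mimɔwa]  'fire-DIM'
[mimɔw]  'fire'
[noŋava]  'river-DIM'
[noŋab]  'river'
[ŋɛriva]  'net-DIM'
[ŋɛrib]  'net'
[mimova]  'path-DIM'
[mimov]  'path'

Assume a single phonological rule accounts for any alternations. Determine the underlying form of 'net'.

'net' shows [v] ~ [b] at the end of the stem ([ŋɛriva] vs [ŋɛrib]).
Compare 'path', with invariant [v] in [mimova] and [mimov]: an analysis with underlying /v/ and a rule producing [b] in isolation would wrongly predict alternation here too.
So /b/ is underlying, and a rule of intervocalic spirantization — voiced stops become fricatives between vowels — gives [v].
The underlying form of 'net' is therefore /ŋɛrib/.

/ŋɛrib/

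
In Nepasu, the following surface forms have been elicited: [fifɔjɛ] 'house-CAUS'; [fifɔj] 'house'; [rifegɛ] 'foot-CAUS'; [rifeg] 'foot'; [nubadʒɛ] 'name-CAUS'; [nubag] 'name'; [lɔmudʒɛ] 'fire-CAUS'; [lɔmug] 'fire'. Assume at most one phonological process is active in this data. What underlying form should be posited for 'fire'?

/lɔmudʒ/

In [lɔmudʒɛ] and [lɔmug] the final segment of 'fire' alternates: [dʒ] ~ [g].
But 'foot' keeps [g] in both environments ([rifegɛ], [rifeg]), so there is no rule changing /g/ to [dʒ] before the CAUS suffix.
Therefore /dʒ/ is basic and [g] is derived by depalatalization (palato-alveolar /dʒ/ becomes [g] when no front vowel follows).
The underlying form of 'fire' is therefore /lɔmudʒ/.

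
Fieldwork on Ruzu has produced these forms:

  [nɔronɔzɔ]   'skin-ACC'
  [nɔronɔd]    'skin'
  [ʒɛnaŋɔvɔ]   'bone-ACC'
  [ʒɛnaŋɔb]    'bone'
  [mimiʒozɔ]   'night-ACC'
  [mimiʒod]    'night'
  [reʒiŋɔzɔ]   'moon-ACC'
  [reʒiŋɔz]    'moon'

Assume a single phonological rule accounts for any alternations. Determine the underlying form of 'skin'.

/nɔronɔd/

In [nɔronɔzɔ] and [nɔronɔd] the final segment of 'skin' alternates: [z] ~ [d].
But 'moon' keeps [z] in both environments ([reʒiŋɔzɔ], [reʒiŋɔz]), so there is no rule changing /z/ to [d] in isolation.
Therefore /d/ is basic and [z] is derived by intervocalic spirantization (voiced stops become fricatives between vowels).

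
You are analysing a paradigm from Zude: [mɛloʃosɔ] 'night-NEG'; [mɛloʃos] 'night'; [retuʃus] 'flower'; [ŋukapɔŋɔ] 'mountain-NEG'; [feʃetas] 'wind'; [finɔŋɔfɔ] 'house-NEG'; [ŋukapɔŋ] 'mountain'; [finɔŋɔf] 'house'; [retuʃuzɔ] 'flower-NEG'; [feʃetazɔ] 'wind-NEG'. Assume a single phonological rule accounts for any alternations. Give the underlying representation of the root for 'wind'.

/feʃetaz/

'wind' shows [z] ~ [s] at the end of the stem ([feʃetazɔ] vs [feʃetas]).
Compare 'night', with invariant [s] in [mɛloʃosɔ] and [mɛloʃos]: an analysis with underlying /s/ and a rule producing [z] before the NEG suffix would wrongly predict alternation here too.
So /z/ is underlying, and a rule of word-final obstruent devoicing — voiced obstruents become voiceless word-finally — gives [s].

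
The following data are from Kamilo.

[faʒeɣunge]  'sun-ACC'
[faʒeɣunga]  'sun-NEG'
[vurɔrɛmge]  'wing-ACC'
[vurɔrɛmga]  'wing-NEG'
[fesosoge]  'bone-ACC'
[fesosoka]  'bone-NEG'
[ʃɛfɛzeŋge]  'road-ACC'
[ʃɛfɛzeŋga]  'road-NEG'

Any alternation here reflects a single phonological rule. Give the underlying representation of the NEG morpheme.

The NEG suffix surfaces as [-ga] and [-ka], depending on the final segment of the stem.
By contrast the ACC suffix keeps its initial [g] throughout — that segment must be underlying.
The NEG suffix is therefore /-ka/ underlyingly, with post-nasal voicing: voiceless stops become voiced after a nasal.

/-ka/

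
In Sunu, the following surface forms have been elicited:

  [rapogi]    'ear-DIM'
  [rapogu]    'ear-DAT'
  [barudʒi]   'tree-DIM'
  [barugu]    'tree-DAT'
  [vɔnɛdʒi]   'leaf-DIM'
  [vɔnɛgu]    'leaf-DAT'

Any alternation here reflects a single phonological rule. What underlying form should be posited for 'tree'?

/barudʒ/

The stem for 'tree' ends in [dʒ] in [barudʒi] but [g] in [barugu].
If /g/ were underlying and a rule turned it into [dʒ] before the DIM suffix, 'ear' would also alternate; but it has [g] in both [rapogi] and [rapogu].
The alternation reflects depalatalization: palato-alveolar /dʒ/ becomes [g] when no front vowel follows. /dʒ/ is underlying.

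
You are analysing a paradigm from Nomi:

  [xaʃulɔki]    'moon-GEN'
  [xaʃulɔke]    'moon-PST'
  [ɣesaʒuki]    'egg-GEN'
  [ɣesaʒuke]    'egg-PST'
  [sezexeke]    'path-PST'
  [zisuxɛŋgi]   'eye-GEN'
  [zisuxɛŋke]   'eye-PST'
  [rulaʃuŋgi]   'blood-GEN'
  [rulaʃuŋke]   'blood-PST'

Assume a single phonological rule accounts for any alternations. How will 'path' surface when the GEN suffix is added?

[sezexeki]

The GEN suffix surfaces as [-gi] and [-ki], depending on the final segment of the stem.
By contrast the PST suffix keeps its initial [k] throughout — that segment must be underlying.
The GEN suffix is therefore /-gi/ underlyingly, with post-vocalic devoicing: voiced stops become voiceless after a vowel.
After 'path', which ends in a vowel, the suffix surfaces as [-ki], giving [sezexeki].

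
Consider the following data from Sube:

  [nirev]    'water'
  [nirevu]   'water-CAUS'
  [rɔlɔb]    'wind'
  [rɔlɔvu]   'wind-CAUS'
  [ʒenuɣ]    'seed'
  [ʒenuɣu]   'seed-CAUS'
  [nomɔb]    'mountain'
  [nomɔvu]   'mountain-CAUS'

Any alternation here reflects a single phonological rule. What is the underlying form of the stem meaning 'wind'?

The root 'wind' surfaces as [rɔlɔb] and [rɔlɔvu], with a stem-final [b] ~ [v] alternation.
The stem 'water' ([nirev], [nirevu]) shows [v] unchanged in both environments, so [v] cannot be basic with [b] derived in isolation.
Therefore /b/ is basic and [v] is derived by intervocalic spirantization (voiced stops become fricatives between vowels).

/rɔlɔb/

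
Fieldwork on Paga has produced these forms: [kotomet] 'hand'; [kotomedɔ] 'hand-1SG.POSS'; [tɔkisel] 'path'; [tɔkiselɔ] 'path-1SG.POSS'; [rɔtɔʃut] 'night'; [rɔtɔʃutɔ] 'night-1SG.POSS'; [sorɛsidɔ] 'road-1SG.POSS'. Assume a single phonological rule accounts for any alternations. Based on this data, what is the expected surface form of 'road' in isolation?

'hand' shows [t] ~ [d] at the end of the stem ([kotomet] vs [kotomedɔ]).
If /t/ were underlying and a rule turned it into [d] before the 1SG.POSS suffix, 'night' would also alternate; but it has [t] in both [rɔtɔʃut] and [rɔtɔʃutɔ].
Therefore /d/ is basic and [t] is derived by word-final obstruent devoicing (voiced obstruents become voiceless word-finally).
The one attested form of 'road', [sorɛsidɔ], shows underlying /sorɛsid/. Applying the same rule word-finally gives [sorɛsit].

[sorɛsit]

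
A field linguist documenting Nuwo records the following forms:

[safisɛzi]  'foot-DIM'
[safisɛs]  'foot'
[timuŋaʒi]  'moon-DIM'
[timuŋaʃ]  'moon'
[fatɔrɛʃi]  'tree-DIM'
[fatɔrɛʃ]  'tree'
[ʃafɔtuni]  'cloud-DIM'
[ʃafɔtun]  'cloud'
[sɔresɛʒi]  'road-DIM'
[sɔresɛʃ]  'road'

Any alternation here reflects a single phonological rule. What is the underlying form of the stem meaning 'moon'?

/timuŋaʒ/

In [timuŋaʒi] and [timuŋaʃ] the final segment of 'moon' alternates: [ʒ] ~ [ʃ].
Compare 'tree', with invariant [ʃ] in [fatɔrɛʃi] and [fatɔrɛʃ]: an analysis with underlying /ʃ/ and a rule producing [ʒ] before the DIM suffix would wrongly predict alternation here too.
The underlying segment must be /ʒ/; voiced obstruents become voiceless word-finally, yielding [ʃ] there.
Hence 'moon' is /timuŋaʒ/ underlyingly.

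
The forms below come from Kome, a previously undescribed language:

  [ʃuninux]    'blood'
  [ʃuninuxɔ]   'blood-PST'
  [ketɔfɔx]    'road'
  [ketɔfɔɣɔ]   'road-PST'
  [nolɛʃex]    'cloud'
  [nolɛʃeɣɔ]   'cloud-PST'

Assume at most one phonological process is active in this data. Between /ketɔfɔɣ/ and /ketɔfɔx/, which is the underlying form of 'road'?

In [ketɔfɔx] and [ketɔfɔɣɔ] the final segment of 'road' alternates: [x] ~ [ɣ].
But 'blood' keeps [x] in both environments ([ʃuninux], [ʃuninuxɔ]), so there is no rule changing /x/ to [ɣ] before the PST suffix.
So /ɣ/ is underlying, and a rule of word-final obstruent devoicing — voiced obstruents become voiceless word-finally — gives [x].

/ketɔfɔɣ/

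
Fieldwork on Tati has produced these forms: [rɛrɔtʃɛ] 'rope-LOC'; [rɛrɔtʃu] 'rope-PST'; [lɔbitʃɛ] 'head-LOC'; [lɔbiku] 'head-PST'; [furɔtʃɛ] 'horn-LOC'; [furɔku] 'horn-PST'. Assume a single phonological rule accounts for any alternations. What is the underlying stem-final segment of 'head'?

/k/

The root 'head' surfaces as [lɔbitʃɛ] and [lɔbiku], with a stem-final [tʃ] ~ [k] alternation.
If /tʃ/ were underlying and a rule turned it into [k] before the PST suffix, 'rope' would also alternate; but it has [tʃ] in both [rɛrɔtʃɛ] and [rɛrɔtʃu].
The alternation reflects palatalization before a front vowel: /k/ becomes palato-alveolar [tʃ] before a front vowel. /k/ is underlying.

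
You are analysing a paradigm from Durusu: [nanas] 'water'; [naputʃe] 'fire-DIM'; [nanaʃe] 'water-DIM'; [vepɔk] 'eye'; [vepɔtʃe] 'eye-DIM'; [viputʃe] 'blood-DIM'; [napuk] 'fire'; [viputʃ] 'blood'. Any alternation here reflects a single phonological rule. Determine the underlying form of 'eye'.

The root 'eye' surfaces as [vepɔk] and [vepɔtʃe], with a stem-final [k] ~ [tʃ] alternation.
If /tʃ/ were underlying and a rule turned it into [k] in isolation, 'blood' would also alternate; but it has [tʃ] in both [viputʃ] and [viputʃe].
So /k/ is underlying, and a rule of palatalization before a front vowel — /k/ and /s/ become palato-alveolar [tʃ] and [ʃ] before a front vowel — gives [tʃ].

/vepɔk/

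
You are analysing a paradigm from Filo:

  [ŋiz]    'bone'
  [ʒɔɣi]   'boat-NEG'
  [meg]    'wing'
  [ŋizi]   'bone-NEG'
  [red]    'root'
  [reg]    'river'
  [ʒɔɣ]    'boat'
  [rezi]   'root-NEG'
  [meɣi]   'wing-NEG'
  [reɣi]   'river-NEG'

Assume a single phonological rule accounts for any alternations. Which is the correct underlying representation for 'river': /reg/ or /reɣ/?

The root 'river' surfaces as [reɣi] and [reg], with a stem-final [ɣ] ~ [g] alternation.
Compare 'boat', with invariant [ɣ] in [ʒɔɣi] and [ʒɔɣ]: an analysis with underlying /ɣ/ and a rule producing [g] in isolation would wrongly predict alternation here too.
The underlying segment must be /g/; voiced stops become fricatives between vowels, yielding [ɣ] there.

/reg/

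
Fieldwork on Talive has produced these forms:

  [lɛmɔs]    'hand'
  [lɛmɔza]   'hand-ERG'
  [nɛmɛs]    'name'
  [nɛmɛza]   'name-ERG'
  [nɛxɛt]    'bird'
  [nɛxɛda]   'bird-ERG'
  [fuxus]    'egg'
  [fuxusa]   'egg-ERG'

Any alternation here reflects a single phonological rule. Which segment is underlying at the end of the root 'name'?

/z/

The stem for 'name' ends in [s] in [nɛmɛs] but [z] in [nɛmɛza].
The stem 'egg' ([fuxus], [fuxusa]) shows [s] unchanged in both environments, so [s] cannot be basic with [z] derived before the ERG suffix.
Therefore /z/ is basic and [s] is derived by word-final obstruent devoicing (voiced obstruents become voiceless word-finally).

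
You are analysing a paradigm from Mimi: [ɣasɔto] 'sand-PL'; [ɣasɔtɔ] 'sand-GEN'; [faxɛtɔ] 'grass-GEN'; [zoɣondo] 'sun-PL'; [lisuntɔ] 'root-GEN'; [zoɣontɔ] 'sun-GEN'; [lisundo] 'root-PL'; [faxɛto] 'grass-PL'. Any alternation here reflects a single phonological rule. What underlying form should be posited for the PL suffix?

The PL suffix surfaces as [-do] and [-to], depending on the final segment of the stem.
The GEN suffix, which begins with [t], is invariant after every stem; so [t] is not altered by any rule here.
The PL suffix is therefore /-do/ underlyingly, with post-vocalic devoicing: voiced stops become voiceless after a vowel.

/-do/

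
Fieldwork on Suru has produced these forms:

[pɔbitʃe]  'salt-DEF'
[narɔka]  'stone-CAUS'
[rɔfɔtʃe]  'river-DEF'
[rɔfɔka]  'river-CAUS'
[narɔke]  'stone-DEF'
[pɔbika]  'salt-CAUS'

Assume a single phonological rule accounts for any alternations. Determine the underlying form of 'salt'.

/pɔbitʃ/

In [pɔbika] and [pɔbitʃe] the final segment of 'salt' alternates: [k] ~ [tʃ].
But 'stone' keeps [k] in both environments ([narɔka], [narɔke]), so there is no rule changing /k/ to [tʃ] before the DEF suffix.
The underlying segment must be /tʃ/; palato-alveolar /tʃ/ becomes [k] when no front vowel follows, yielding [k] there.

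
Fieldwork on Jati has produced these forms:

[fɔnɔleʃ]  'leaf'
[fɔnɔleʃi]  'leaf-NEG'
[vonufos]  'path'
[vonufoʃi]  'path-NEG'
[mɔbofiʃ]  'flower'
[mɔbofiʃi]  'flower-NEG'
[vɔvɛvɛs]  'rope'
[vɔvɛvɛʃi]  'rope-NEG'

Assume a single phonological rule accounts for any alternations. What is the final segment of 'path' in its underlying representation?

'path' shows [s] ~ [ʃ] at the end of the stem ([vonufos] vs [vonufoʃi]).
The stem 'flower' ([mɔbofiʃ], [mɔbofiʃi]) shows [ʃ] unchanged in both environments, so [ʃ] cannot be basic with [s] derived in isolation.
So /s/ is underlying, and a rule of palatalization before a front vowel — /s/ becomes palato-alveolar [ʃ] before a front vowel — gives [ʃ].

/s/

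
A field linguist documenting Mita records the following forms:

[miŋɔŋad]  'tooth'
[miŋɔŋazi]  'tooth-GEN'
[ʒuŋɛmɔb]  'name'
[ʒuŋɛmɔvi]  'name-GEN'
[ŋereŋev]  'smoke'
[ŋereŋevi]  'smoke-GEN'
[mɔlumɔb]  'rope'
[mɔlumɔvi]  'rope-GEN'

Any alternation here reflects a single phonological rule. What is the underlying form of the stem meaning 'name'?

The stem for 'name' ends in [b] in [ʒuŋɛmɔb] but [v] in [ʒuŋɛmɔvi].
The stem 'smoke' ([ŋereŋev], [ŋereŋevi]) shows [v] unchanged in both environments, so [v] cannot be basic with [b] derived in isolation.
The underlying segment must be /b/; voiced stops become fricatives between vowels, yielding [v] there.

/ʒuŋɛmɔb/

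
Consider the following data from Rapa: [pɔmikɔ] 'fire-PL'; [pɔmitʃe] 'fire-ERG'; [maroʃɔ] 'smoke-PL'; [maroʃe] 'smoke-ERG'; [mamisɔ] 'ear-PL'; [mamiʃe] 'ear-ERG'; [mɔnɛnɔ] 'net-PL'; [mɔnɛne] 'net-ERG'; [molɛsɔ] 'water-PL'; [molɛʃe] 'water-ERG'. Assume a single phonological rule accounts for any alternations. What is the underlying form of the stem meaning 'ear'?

/mamis/

The root 'ear' surfaces as [mamisɔ] and [mamiʃe], with a stem-final [s] ~ [ʃ] alternation.
Compare 'smoke', with invariant [ʃ] in [maroʃɔ] and [maroʃe]: an analysis with underlying /ʃ/ and a rule producing [s] before the PL suffix would wrongly predict alternation here too.
Therefore /s/ is basic and [ʃ] is derived by palatalization before a front vowel (/k/ and /s/ become palato-alveolar [tʃ] and [ʃ] before a front vowel).
So 'ear' = /mamis/.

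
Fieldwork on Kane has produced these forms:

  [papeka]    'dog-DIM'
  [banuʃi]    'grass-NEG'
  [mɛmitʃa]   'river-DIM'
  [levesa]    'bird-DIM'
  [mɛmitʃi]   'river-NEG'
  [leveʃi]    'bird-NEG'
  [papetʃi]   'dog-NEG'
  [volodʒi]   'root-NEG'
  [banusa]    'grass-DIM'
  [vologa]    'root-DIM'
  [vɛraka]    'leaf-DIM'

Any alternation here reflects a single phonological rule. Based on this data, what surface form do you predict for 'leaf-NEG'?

In [papetʃi] and [papeka] the final segment of 'dog' alternates: [tʃ] ~ [k].
The stem 'river' ([mɛmitʃi], [mɛmitʃa]) shows [tʃ] unchanged in both environments, so [tʃ] cannot be basic with [k] derived before the DIM suffix.
So /k/ is underlying, and a rule of palatalization before a front vowel — /k/, /g/ and /s/ become palato-alveolar [tʃ], [dʒ] and [ʃ] before a front vowel — gives [tʃ].
From [vɛraka] the stem 'leaf' is /vɛrak/; before a front vowel this yields [vɛratʃi].

[vɛratʃi]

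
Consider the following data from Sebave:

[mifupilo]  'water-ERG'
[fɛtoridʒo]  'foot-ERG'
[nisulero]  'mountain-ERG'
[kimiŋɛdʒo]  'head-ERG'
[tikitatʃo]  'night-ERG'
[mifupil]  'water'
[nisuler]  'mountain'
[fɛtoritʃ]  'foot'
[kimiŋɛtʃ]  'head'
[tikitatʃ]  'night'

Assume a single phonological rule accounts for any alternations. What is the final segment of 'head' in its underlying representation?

The stem for 'head' ends in [tʃ] in [kimiŋɛtʃ] but [dʒ] in [kimiŋɛdʒo].
If /tʃ/ were underlying and a rule turned it into [dʒ] before the ERG suffix, 'night' would also alternate; but it has [tʃ] in both [tikitatʃ] and [tikitatʃo].
Therefore /dʒ/ is basic and [tʃ] is derived by word-final obstruent devoicing (voiced obstruents become voiceless word-finally).

/dʒ/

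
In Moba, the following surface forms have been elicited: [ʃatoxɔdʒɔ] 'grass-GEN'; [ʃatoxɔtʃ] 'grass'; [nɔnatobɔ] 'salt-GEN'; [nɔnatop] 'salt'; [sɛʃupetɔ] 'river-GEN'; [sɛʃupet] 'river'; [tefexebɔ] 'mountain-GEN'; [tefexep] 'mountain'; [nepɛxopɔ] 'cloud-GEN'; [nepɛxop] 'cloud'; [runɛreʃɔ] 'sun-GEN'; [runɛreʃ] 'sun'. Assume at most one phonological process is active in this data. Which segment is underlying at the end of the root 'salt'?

The stem for 'salt' ends in [b] in [nɔnatobɔ] but [p] in [nɔnatop].
If /p/ were underlying and a rule turned it into [b] before the GEN suffix, 'cloud' would also alternate; but it has [p] in both [nepɛxopɔ] and [nepɛxop].
Therefore /b/ is basic and [p] is derived by word-final obstruent devoicing (voiced obstruents become voiceless word-finally).

/b/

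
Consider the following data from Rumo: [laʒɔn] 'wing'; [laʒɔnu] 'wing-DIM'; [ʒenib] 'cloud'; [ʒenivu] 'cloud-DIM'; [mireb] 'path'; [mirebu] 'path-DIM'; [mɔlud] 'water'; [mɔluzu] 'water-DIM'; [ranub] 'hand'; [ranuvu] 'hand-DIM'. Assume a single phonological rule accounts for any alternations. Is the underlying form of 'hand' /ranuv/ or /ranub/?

The stem for 'hand' ends in [b] in [ranub] but [v] in [ranuvu].
But 'path' keeps [b] in both environments ([mireb], [mirebu]), so there is no rule changing /b/ to [v] before the DIM suffix.
The alternation reflects word-final hardening: voiced fricatives become stops word-finally. /v/ is underlying.

/ranuv/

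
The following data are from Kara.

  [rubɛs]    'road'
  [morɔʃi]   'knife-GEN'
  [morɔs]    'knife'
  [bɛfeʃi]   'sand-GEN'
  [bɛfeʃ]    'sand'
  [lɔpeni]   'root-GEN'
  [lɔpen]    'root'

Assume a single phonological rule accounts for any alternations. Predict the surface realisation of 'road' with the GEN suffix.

In [morɔʃi] and [morɔs] the final segment of 'knife' alternates: [ʃ] ~ [s].
Compare 'sand', with invariant [ʃ] in [bɛfeʃi] and [bɛfeʃ]: an analysis with underlying /ʃ/ and a rule producing [s] in isolation would wrongly predict alternation here too.
The alternation reflects palatalization before a front vowel: /s/ becomes palato-alveolar [ʃ] before a front vowel. /s/ is underlying.
The one attested form of 'road', [rubɛs], shows underlying /rubɛs/. Applying the same rule before a front vowel gives [rubɛʃi].

[rubɛʃi]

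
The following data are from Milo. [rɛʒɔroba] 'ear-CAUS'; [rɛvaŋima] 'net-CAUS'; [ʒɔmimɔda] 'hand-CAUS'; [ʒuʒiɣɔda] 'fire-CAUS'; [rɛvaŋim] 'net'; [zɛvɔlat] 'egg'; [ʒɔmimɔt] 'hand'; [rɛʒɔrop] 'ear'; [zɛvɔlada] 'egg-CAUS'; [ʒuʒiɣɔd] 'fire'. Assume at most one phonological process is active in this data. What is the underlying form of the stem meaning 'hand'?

In [ʒɔmimɔt] and [ʒɔmimɔda] the final segment of 'hand' alternates: [t] ~ [d].
But 'fire' keeps [d] in both environments ([ʒuʒiɣɔd], [ʒuʒiɣɔda]), so there is no rule changing /d/ to [t] in isolation.
Therefore /t/ is basic and [d] is derived by intervocalic voicing (voiceless stops become voiced between vowels).
Hence 'hand' is /ʒɔmimɔt/ underlyingly.

/ʒɔmimɔt/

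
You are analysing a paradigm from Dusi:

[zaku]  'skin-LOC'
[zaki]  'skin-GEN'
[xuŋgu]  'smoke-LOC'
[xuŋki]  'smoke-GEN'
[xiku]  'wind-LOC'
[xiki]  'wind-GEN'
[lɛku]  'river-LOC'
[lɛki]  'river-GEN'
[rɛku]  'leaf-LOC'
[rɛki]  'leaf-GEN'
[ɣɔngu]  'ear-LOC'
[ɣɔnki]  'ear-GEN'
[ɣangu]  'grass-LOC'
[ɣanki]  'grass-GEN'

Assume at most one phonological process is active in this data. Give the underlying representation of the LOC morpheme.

The LOC morpheme has two allomorphs, [-gu] and [-ku].
By contrast the GEN suffix keeps its initial [k] throughout — that segment must be underlying.
So the underlying form is /-gu/, and voiced stops become voiceless after a vowel.

/-gu/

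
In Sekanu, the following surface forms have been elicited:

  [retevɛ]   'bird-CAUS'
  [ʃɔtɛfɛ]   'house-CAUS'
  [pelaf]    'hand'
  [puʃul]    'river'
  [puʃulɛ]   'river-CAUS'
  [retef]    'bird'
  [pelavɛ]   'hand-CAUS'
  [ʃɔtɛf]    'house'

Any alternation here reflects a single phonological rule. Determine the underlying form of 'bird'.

/retev/

The stem for 'bird' ends in [v] in [retevɛ] but [f] in [retef].
If /f/ were underlying and a rule turned it into [v] before the CAUS suffix, 'house' would also alternate; but it has [f] in both [ʃɔtɛfɛ] and [ʃɔtɛf].
So /v/ is underlying, and a rule of word-final obstruent devoicing — voiced obstruents become voiceless word-finally — gives [f].
Hence 'bird' is /retev/ underlyingly.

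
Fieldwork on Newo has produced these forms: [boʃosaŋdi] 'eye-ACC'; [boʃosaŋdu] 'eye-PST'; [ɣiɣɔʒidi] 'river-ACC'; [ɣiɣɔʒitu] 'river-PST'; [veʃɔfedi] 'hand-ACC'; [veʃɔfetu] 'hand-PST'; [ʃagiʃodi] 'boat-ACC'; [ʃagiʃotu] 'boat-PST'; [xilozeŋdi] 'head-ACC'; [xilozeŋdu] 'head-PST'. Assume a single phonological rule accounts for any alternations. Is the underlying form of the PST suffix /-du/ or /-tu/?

The PST suffix surfaces as [-du] and [-tu], depending on the final segment of the stem.
By contrast the ACC suffix keeps its initial [d] throughout — that segment must be underlying.
So the underlying form is /-tu/, and voiceless stops become voiced after a nasal.

/-tu/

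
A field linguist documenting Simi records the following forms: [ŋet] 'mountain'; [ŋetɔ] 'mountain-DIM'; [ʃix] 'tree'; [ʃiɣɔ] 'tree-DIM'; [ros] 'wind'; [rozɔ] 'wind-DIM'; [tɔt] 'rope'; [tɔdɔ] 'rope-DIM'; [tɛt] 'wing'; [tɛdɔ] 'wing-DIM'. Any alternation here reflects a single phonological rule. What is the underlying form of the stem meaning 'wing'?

The stem for 'wing' ends in [t] in [tɛt] but [d] in [tɛdɔ].
The stem 'mountain' ([ŋet], [ŋetɔ]) shows [t] unchanged in both environments, so [t] cannot be basic with [d] derived before the DIM suffix.
Therefore /d/ is basic and [t] is derived by word-final obstruent devoicing (voiced obstruents become voiceless word-finally).
Hence 'wing' is /tɛd/ underlyingly.

/tɛd/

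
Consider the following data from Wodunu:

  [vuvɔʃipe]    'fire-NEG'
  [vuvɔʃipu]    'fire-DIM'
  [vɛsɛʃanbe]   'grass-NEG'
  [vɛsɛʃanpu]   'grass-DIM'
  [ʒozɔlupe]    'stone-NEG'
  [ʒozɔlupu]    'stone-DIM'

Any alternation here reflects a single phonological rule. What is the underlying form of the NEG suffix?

The NEG suffix surfaces as [-be] and [-pe], depending on the final segment of the stem.
The DIM suffix, which begins with [p], is invariant after every stem; so [p] is not altered by any rule here.
So the underlying form is /-be/, and voiced stops become voiceless after a vowel.

/-be/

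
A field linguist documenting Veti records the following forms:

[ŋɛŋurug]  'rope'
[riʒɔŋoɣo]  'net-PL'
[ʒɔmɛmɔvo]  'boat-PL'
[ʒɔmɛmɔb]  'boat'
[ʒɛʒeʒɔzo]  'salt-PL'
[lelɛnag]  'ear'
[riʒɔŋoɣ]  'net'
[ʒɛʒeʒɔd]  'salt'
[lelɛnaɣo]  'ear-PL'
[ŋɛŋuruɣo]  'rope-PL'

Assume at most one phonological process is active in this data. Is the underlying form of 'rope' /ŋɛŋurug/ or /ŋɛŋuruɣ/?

'rope' shows [ɣ] ~ [g] at the end of the stem ([ŋɛŋuruɣo] vs [ŋɛŋurug]).
Compare 'net', with invariant [ɣ] in [riʒɔŋoɣo] and [riʒɔŋoɣ]: an analysis with underlying /ɣ/ and a rule producing [g] in isolation would wrongly predict alternation here too.
So /g/ is underlying, and a rule of intervocalic spirantization — voiced stops become fricatives between vowels — gives [ɣ].

/ŋɛŋurug/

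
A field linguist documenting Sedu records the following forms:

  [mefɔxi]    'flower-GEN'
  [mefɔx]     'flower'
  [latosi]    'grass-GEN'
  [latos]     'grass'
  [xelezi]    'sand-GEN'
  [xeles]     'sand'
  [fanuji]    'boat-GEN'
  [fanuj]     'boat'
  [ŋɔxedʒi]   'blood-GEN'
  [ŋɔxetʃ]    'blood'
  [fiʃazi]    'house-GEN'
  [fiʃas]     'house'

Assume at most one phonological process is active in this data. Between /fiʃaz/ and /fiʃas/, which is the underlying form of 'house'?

/fiʃaz/

In [fiʃazi] and [fiʃas] the final segment of 'house' alternates: [z] ~ [s].
If /s/ were underlying and a rule turned it into [z] before the GEN suffix, 'grass' would also alternate; but it has [s] in both [latosi] and [latos].
So /z/ is underlying, and a rule of word-final obstruent devoicing — voiced obstruents become voiceless word-finally — gives [s].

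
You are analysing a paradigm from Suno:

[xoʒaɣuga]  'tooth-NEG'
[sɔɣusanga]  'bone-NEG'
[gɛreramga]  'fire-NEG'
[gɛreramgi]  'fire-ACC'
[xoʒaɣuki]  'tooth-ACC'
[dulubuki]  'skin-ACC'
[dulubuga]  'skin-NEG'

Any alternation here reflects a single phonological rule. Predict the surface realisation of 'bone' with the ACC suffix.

[sɔɣusangi]

The ACC suffix surfaces as [-gi] and [-ki], depending on the final segment of the stem.
By contrast the NEG suffix keeps its initial [g] throughout — that segment must be underlying.
The ACC suffix is therefore /-ki/ underlyingly, with post-nasal voicing: voiceless stops become voiced after a nasal.
After 'bone', which ends in a nasal, the suffix surfaces as [-gi], giving [sɔɣusangi].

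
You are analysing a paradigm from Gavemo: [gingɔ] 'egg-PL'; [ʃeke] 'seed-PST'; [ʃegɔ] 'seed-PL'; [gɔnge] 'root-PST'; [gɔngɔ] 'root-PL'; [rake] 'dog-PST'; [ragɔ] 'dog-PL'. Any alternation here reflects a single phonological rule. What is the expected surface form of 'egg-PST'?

[ginge]

The PST morpheme has two allomorphs, [-ge] and [-ke].
By contrast the PL suffix keeps its initial [g] throughout — that segment must be underlying.
The PST suffix is therefore /-ke/ underlyingly, with post-nasal voicing: voiceless stops become voiced after a nasal.
After 'egg', which ends in a nasal, the suffix surfaces as [-ge], giving [ginge].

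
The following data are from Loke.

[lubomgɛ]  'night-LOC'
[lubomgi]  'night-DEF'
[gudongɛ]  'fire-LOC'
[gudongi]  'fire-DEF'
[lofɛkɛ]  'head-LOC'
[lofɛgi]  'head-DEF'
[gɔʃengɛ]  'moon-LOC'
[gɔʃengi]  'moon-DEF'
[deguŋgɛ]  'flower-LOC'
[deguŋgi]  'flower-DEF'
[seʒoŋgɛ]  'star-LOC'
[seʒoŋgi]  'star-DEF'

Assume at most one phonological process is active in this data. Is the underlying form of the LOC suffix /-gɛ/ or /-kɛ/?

/-kɛ/

The LOC suffix surfaces as [-gɛ] and [-kɛ], depending on the final segment of the stem.
The DEF suffix, which begins with [g], is invariant after every stem; so [g] is not altered by any rule here.
The LOC suffix is therefore /-kɛ/ underlyingly, with post-nasal voicing: voiceless stops become voiced after a nasal.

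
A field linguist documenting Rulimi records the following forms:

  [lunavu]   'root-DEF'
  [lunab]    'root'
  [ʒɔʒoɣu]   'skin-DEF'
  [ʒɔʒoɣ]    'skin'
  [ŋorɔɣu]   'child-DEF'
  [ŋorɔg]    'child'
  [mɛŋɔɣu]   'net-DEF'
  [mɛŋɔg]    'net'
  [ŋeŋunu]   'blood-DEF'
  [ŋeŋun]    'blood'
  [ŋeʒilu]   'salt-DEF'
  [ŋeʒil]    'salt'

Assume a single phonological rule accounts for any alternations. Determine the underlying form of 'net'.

/mɛŋɔg/

The stem for 'net' ends in [ɣ] in [mɛŋɔɣu] but [g] in [mɛŋɔg].
If /ɣ/ were underlying and a rule turned it into [g] in isolation, 'skin' would also alternate; but it has [ɣ] in both [ʒɔʒoɣu] and [ʒɔʒoɣ].
The underlying segment must be /g/; voiced stops become fricatives between vowels, yielding [ɣ] there.
So 'net' = /mɛŋɔg/.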